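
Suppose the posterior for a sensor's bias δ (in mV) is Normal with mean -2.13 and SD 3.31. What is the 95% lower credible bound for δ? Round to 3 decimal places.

Need L with P(δ ≥ L) = 0.95: L = -2.13 − z_{0.05}·3.31.
z = 1.645; L = -2.13 − 1.645 × 3.31 = -7.574.

-7.574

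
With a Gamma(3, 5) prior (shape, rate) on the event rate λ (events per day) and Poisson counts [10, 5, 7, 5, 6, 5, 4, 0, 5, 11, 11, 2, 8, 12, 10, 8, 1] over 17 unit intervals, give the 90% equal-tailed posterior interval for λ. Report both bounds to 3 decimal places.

Posterior: Gamma(3+110, 5+17) = Gamma(113, 22) (shape, rate).
Equal-tailed 90% interval: Gamma(113, 22) quantiles at 0.05 and 0.95.
Posterior mean ≈ 5.136, SD ≈ 0.483; a Normal approximation gives roughly [4.342, 5.931].
Exact: lower = 4.368; upper = 5.956.

[4.368, 5.956]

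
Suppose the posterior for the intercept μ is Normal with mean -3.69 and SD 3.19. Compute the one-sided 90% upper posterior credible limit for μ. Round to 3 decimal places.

0.398

Need U with P(μ ≤ U) = 0.90: U = -3.69 + z_{0.1}·3.19.
z = 1.282; U = -3.69 + 1.282 × 3.19 = 0.398.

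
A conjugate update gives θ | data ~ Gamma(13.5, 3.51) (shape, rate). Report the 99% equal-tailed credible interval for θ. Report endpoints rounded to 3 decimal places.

Posterior: Gamma(shape 13.5, rate 3.51).
Equal-tailed 99% interval: Gamma(13.5, 3.51) quantiles at 0.005 and 0.995.
Posterior mean ≈ 3.846, SD ≈ 1.047; a Normal approximation gives roughly [1.150, 6.543].
Exact: lower = 1.682; upper = 7.072.

[1.682, 7.072]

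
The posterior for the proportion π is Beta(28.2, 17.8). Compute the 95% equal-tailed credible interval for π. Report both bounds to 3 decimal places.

Posterior: Beta(28.2, 17.8).
Equal-tailed 95% interval: the 0.025 and 0.975 quantiles of Beta(28.2, 17.8).
Posterior mean ≈ 0.613, SD ≈ 0.071; a Normal approximation gives roughly [0.474, 0.752].
Exact: F⁻¹(0.025) = 0.470; F⁻¹(0.975) = 0.747.

[0.470, 0.747]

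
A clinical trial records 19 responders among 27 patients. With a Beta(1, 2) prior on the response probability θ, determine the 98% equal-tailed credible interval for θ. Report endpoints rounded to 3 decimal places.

Posterior: Beta(1+19, 2+8) = Beta(20, 10).
Equal-tailed 98% interval: the 0.01 and 0.99 quantiles of Beta(20, 10).
Posterior mean ≈ 0.667, SD ≈ 0.085; a Normal approximation gives roughly [0.470, 0.864].
Exact: F⁻¹(0.01) = 0.458; F⁻¹(0.99) = 0.843.

[0.458, 0.843]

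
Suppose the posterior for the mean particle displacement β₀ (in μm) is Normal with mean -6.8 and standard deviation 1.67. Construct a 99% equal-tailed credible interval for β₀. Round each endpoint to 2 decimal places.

The posterior is symmetric, so the 99% equal-tailed interval is β₀ = -6.8 ± z·1.67 with z = 2.576.
Half-width: 2.576 × 1.67 = 4.30.
-6.8 − 4.30 = -11.10; -6.8 + 4.30 = -2.50.

[-11.10, -2.50]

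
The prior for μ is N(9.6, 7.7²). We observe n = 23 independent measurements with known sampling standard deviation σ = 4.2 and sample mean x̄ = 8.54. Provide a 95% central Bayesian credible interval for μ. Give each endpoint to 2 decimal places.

[6.85, 10.26]

Posterior precision = 1/7.7² + 23/4.2² = 0.0169 + 1.3039 = 1.3207, so posterior SD = 0.8702.
Posterior mean = (9.6/7.7² + 23·8.54/4.2²) / 1.3207 = 8.5535.
Interval: 8.5535 ± 1.960 × 0.8702 → [6.85, 10.26].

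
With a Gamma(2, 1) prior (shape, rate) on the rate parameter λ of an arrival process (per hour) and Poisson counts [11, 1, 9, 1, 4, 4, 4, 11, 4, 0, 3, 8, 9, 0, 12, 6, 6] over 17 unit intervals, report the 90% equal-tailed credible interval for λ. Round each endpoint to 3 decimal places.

Posterior: Gamma(2+93, 1+17) = Gamma(95, 18) (shape, rate).
Equal-tailed 90% interval: Gamma(95, 18) quantiles at 0.05 and 0.95.
Posterior mean ≈ 5.278, SD ≈ 0.541; a Normal approximation gives roughly [4.387, 6.168].
Exact: lower = 4.420; upper = 6.199.

[4.420, 6.199]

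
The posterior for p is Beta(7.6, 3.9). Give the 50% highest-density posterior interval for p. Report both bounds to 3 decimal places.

[0.596, 0.783]

The posterior is unimodal and skewed, so the HPD interval has equal density at both endpoints and is the shortest 50% interval.
Solving f(0.596) = f(0.783) with F(0.783) − F(0.596) = 0.50 gives [0.596, 0.783].
For comparison, the equal-tailed interval is [0.571, 0.760]; the HPD is narrower and shifted toward the mode.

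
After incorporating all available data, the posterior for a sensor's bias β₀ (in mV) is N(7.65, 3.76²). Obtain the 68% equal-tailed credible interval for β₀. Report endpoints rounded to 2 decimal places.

[3.91, 11.39]

The posterior is symmetric, so the 68% equal-tailed interval is β₀ = 7.65 ± z·3.76 with z = 0.994.
Half-width: 0.994 × 3.76 = 3.74.
7.65 − 3.74 = 3.91; 7.65 + 3.74 = 11.39.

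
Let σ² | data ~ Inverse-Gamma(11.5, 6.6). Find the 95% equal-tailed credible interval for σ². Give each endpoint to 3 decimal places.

[0.347, 1.129]

Inverse-Gamma(11.5, 6.6) quantiles: F⁻¹(0.025) and F⁻¹(0.975).
Equivalently, 1/σ² ~ Gamma(11.5, rate = 6.6); invert its 0.975 and 0.025 quantiles.
Posterior mean ≈ 0.629, SD ≈ 0.204; a Normal approximation gives roughly [0.229, 1.028].
Exact: lower = 0.347; upper = 1.129.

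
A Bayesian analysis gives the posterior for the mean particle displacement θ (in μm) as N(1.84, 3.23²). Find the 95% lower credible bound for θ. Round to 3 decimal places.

-3.473

Need L with P(θ ≥ L) = 0.95: L = 1.84 − z_{0.05}·3.23.
z = 1.645; L = 1.84 − 1.645 × 3.23 = -3.473.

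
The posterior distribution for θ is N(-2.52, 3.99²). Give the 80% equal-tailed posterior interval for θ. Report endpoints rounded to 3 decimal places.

The posterior is symmetric, so the 80% equal-tailed interval is θ = -2.52 ± z·3.99 with z = 1.282.
Half-width: 1.282 × 3.99 = 5.113.
-2.52 − 5.113 = -7.633; -2.52 + 5.113 = 2.593.

[-7.633, 2.593]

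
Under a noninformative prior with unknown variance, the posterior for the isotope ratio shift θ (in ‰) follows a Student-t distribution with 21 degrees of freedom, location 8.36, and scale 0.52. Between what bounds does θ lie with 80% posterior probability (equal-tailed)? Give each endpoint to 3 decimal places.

The t_21 distribution is symmetric; the 80% interval is 8.36 ± t·0.52 with t_{0.9,21} = 1.323.
Half-width: 1.323 × 0.52 = 0.688.
8.36 − 0.688 = 7.672; 8.36 + 0.688 = 9.048.

[7.672, 9.048]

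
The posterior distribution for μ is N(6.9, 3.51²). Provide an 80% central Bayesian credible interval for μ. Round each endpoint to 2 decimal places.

The posterior is symmetric, so the 80% equal-tailed interval is μ = 6.9 ± z·3.51 with z = 1.282.
Half-width: 1.282 × 3.51 = 4.50.
6.9 − 4.50 = 2.40; 6.9 + 4.50 = 11.40.

[2.40, 11.40]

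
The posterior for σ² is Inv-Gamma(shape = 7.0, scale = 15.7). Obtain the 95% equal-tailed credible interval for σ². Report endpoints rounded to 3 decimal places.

Inverse-Gamma(7.0, 15.7) quantiles: F⁻¹(0.025) and F⁻¹(0.975).
Equivalently, 1/σ² ~ Gamma(7.0, rate = 15.7); invert its 0.975 and 0.025 quantiles.
Posterior mean ≈ 2.617, SD ≈ 1.170; a Normal approximation gives roughly [0.323, 4.910].
Exact: lower = 1.202; upper = 5.579.

[1.202, 5.579]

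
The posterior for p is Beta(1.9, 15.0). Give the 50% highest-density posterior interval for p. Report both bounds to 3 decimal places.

[0.027, 0.113]

The posterior is unimodal and skewed, so the HPD interval has equal density at both endpoints and is the shortest 50% interval.
Solving f(0.027) = f(0.113) with F(0.113) − F(0.027) = 0.50 gives [0.027, 0.113].
For comparison, the equal-tailed interval is [0.056, 0.153]; the HPD is narrower and shifted toward the mode.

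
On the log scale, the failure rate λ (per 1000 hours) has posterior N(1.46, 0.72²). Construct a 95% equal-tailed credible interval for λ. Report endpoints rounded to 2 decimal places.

On the log scale the 95% interval is 1.46 ± 1.960 × 0.72 = [0.0488, 2.8712].
Exponentiate: [e^0.0488, e^2.8712] = [1.05, 17.66].

[1.05, 17.66]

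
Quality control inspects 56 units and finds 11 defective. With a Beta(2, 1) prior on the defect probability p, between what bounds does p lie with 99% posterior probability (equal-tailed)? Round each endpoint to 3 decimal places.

[0.102, 0.374]

Posterior: Beta(2+11, 1+45) = Beta(13, 46).
Equal-tailed 99% interval: the 0.005 and 0.995 quantiles of Beta(13, 46).
Posterior mean ≈ 0.220, SD ≈ 0.054; a Normal approximation gives roughly [0.083, 0.358].
Exact: F⁻¹(0.005) = 0.102; F⁻¹(0.995) = 0.374.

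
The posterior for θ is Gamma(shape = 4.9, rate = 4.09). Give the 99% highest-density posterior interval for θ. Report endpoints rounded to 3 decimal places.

The posterior is unimodal and skewed, so the HPD interval has equal density at both endpoints and is the shortest 99% interval.
Solving f(0.174) = f(2.838) with F(2.838) − F(0.174) = 0.99 gives [0.174, 2.838].
For comparison, the equal-tailed interval is [0.253, 3.040]; the HPD is narrower and shifted toward the mode.

[0.174, 2.838]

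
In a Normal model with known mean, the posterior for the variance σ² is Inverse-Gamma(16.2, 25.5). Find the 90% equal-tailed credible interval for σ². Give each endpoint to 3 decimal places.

[1.093, 2.501]

Inverse-Gamma(16.2, 25.5) quantiles: F⁻¹(0.05) and F⁻¹(0.95).
Equivalently, 1/σ² ~ Gamma(16.2, rate = 25.5); invert its 0.95 and 0.05 quantiles.
Posterior mean ≈ 1.678, SD ≈ 0.445; a Normal approximation gives roughly [0.945, 2.410].
Exact: lower = 1.093; upper = 2.501.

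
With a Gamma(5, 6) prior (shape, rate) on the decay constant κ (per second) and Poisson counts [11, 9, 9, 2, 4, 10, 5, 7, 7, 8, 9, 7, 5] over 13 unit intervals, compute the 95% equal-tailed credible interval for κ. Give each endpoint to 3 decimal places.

Posterior: Gamma(5+93, 6+13) = Gamma(98, 19) (shape, rate).
Equal-tailed 95% interval: Gamma(98, 19) quantiles at 0.025 and 0.975.
Posterior mean ≈ 5.158, SD ≈ 0.521; a Normal approximation gives roughly [4.137, 6.179].
Exact: lower = 4.187; upper = 6.228.

[4.187, 6.228]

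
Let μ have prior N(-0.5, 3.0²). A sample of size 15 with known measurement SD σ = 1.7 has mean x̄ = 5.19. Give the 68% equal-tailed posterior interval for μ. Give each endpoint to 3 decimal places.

Posterior precision = 1/3.0² + 15/1.7² = 0.1111 + 5.1903 = 5.3014, so posterior SD = 0.4343.
Posterior mean = (-0.5/3.0² + 15·5.19/1.7²) / 5.3014 = 5.0707.
Interval: 5.0707 ± 0.994 × 0.4343 → [4.639, 5.503].

[4.639, 5.503]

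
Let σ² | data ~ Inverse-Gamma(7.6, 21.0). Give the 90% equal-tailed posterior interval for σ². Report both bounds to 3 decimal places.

Inverse-Gamma(7.6, 21.0) quantiles: F⁻¹(0.05) and F⁻¹(0.95).
Equivalently, 1/σ² ~ Gamma(7.6, rate = 21.0); invert its 0.95 and 0.05 quantiles.
Posterior mean ≈ 3.182, SD ≈ 1.345; a Normal approximation gives roughly [0.970, 5.393].
Exact: lower = 1.663; upper = 5.675.

[1.663, 5.675]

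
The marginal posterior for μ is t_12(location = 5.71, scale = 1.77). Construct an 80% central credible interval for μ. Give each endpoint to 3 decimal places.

The t_12 distribution is symmetric; the 80% interval is 5.71 ± t·1.77 with t_{0.9,12} = 1.356.
Half-width: 1.356 × 1.77 = 2.401.
5.71 − 2.401 = 3.309; 5.71 + 2.401 = 8.111.

[3.309, 8.111]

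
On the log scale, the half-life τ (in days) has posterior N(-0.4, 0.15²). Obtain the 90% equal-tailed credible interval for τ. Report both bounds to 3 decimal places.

[0.524, 0.858]

On the log scale the 90% interval is -0.4 ± 1.645 × 0.15 = [-0.6467, -0.1533].
Exponentiate: [e^-0.6467, e^-0.1533] = [0.524, 0.858].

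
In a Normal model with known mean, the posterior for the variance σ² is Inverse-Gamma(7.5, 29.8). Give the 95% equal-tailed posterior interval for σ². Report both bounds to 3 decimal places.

[2.168, 9.518]

Inverse-Gamma(7.5, 29.8) quantiles: F⁻¹(0.025) and F⁻¹(0.975).
Equivalently, 1/σ² ~ Gamma(7.5, rate = 29.8); invert its 0.975 and 0.025 quantiles.
Posterior mean ≈ 4.585, SD ≈ 1.955; a Normal approximation gives roughly [0.753, 8.416].
Exact: lower = 2.168; upper = 9.518.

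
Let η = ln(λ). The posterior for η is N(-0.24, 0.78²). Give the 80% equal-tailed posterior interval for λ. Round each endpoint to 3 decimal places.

[0.289, 2.137]

On the log scale the 80% interval is -0.24 ± 1.282 × 0.78 = [-1.2396, 0.7596].
Exponentiate: [e^-1.2396, e^0.7596] = [0.289, 2.137].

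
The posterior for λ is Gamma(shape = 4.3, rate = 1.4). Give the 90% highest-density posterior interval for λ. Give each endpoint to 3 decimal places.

[0.787, 5.267]

The posterior is unimodal and skewed, so the HPD interval has equal density at both endpoints and is the shortest 90% interval.
Solving f(0.787) = f(5.267) with F(5.267) − F(0.787) = 0.90 gives [0.787, 5.267].
For comparison, the equal-tailed interval is [1.102, 5.842]; the HPD is narrower and shifted toward the mode.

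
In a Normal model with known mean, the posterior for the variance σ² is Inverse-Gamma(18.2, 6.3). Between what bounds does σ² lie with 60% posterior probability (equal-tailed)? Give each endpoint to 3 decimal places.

[0.291, 0.433]

Inverse-Gamma(18.2, 6.3) quantiles: F⁻¹(0.2) and F⁻¹(0.8).
Equivalently, 1/σ² ~ Gamma(18.2, rate = 6.3); invert its 0.8 and 0.2 quantiles.
Posterior mean ≈ 0.366, SD ≈ 0.091; a Normal approximation gives roughly [0.290, 0.443].
Exact: lower = 0.291; upper = 0.433.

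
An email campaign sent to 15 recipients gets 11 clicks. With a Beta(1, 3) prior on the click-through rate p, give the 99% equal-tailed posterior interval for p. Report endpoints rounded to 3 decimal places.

Posterior: Beta(1+11, 3+4) = Beta(12, 7).
Equal-tailed 99% interval: the 0.005 and 0.995 quantiles of Beta(12, 7).
Posterior mean ≈ 0.632, SD ≈ 0.108; a Normal approximation gives roughly [0.354, 0.909].
Exact: F⁻¹(0.005) = 0.342; F⁻¹(0.995) = 0.872.

[0.342, 0.872]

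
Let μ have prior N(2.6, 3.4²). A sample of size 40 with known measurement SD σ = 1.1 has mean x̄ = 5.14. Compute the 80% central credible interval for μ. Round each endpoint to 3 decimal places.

Posterior precision = 1/3.4² + 40/1.1² = 0.0865 + 33.0579 = 33.1444, so posterior SD = 0.1737.
Posterior mean = (2.6/3.4² + 40·5.14/1.1²) / 33.1444 = 5.1334.
Interval: 5.1334 ± 1.282 × 0.1737 → [4.911, 5.356].

[4.911, 5.356]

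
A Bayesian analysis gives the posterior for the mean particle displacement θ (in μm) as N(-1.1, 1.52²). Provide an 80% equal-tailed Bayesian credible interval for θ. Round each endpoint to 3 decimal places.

[-3.048, 0.848]

The posterior is symmetric, so the 80% equal-tailed interval is θ = -1.1 ± z·1.52 with z = 1.282.
Half-width: 1.282 × 1.52 = 1.948.
-1.1 − 1.948 = -3.048; -1.1 + 1.948 = 0.848.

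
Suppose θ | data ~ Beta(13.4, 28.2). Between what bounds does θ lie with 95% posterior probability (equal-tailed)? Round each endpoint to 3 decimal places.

[0.191, 0.470]

Posterior: Beta(13.4, 28.2).
Equal-tailed 95% interval: the 0.025 and 0.975 quantiles of Beta(13.4, 28.2).
Posterior mean ≈ 0.322, SD ≈ 0.072; a Normal approximation gives roughly [0.182, 0.462].
Exact: F⁻¹(0.025) = 0.191; F⁻¹(0.975) = 0.470.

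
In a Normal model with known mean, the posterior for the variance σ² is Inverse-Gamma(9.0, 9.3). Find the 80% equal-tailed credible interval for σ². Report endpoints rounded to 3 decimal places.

[0.716, 1.712]

Inverse-Gamma(9.0, 9.3) quantiles: F⁻¹(0.1) and F⁻¹(0.9).
Equivalently, 1/σ² ~ Gamma(9.0, rate = 9.3); invert its 0.9 and 0.1 quantiles.
Posterior mean ≈ 1.163, SD ≈ 0.439; a Normal approximation gives roughly [0.599, 1.726].
Exact: lower = 0.716; upper = 1.712.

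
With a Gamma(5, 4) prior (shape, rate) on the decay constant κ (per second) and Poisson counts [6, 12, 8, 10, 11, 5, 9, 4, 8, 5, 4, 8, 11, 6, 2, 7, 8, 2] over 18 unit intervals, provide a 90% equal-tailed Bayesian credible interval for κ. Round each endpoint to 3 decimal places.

Posterior: Gamma(5+126, 4+18) = Gamma(131, 22) (shape, rate).
Equal-tailed 90% interval: Gamma(131, 22) quantiles at 0.05 and 0.95.
Posterior mean ≈ 5.955, SD ≈ 0.520; a Normal approximation gives roughly [5.099, 6.810].
Exact: lower = 5.125; upper = 6.835.

[5.125, 6.835]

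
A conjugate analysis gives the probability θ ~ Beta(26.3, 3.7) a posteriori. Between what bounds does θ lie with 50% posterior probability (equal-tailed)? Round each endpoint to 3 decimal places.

Posterior: Beta(26.3, 3.7).
Equal-tailed 50% interval: the 0.25 and 0.75 quantiles of Beta(26.3, 3.7).
Posterior mean ≈ 0.877, SD ≈ 0.059; a Normal approximation gives roughly [0.837, 0.917].
Exact: F⁻¹(0.25) = 0.842; F⁻¹(0.75) = 0.920.

[0.842, 0.920]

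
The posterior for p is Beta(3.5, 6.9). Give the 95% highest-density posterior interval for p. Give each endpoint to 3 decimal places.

[0.082, 0.608]

The posterior is unimodal and skewed, so the HPD interval has equal density at both endpoints and is the shortest 95% interval.
Solving f(0.082) = f(0.608) with F(0.608) − F(0.082) = 0.95 gives [0.082, 0.608].
For comparison, the equal-tailed interval is [0.099, 0.633]; the HPD is narrower and shifted toward the mode.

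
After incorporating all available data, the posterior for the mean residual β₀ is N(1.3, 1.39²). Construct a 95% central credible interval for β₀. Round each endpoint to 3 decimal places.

[-1.424, 4.024]

The posterior is symmetric, so the 95% equal-tailed interval is β₀ = 1.3 ± z·1.39 with z = 1.960.
Half-width: 1.960 × 1.39 = 2.724.
1.3 − 2.724 = -1.424; 1.3 + 2.724 = 4.024.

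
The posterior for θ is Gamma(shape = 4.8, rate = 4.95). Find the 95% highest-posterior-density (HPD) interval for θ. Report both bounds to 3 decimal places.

[0.223, 1.846]

The posterior is unimodal and skewed, so the HPD interval has equal density at both endpoints and is the shortest 95% interval.
Solving f(0.223) = f(1.846) with F(1.846) − F(0.223) = 0.95 gives [0.223, 1.846].
For comparison, the equal-tailed interval is [0.306, 2.010]; the HPD is narrower and shifted toward the mode.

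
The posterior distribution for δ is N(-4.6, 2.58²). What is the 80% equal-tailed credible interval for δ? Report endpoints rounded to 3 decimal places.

The posterior is symmetric, so the 80% equal-tailed interval is δ = -4.6 ± z·2.58 with z = 1.282.
Half-width: 1.282 × 2.58 = 3.306.
-4.6 − 3.306 = -7.906; -4.6 + 3.306 = -1.294.

[-7.906, -1.294]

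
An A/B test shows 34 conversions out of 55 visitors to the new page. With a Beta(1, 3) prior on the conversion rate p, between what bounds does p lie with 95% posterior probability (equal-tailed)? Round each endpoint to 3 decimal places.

Posterior: Beta(1+34, 3+21) = Beta(35, 24).
Equal-tailed 95% interval: the 0.025 and 0.975 quantiles of Beta(35, 24).
Posterior mean ≈ 0.593, SD ≈ 0.063; a Normal approximation gives roughly [0.469, 0.718].
Exact: F⁻¹(0.025) = 0.466; F⁻¹(0.975) = 0.714.

[0.466, 0.714]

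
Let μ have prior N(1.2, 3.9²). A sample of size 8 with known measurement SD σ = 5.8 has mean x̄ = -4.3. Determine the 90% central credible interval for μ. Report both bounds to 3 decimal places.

[-6.094, -0.123]

Posterior precision = 1/3.9² + 8/5.8² = 0.0657 + 0.2378 = 0.3036, so posterior SD = 1.8150.
Posterior mean = (1.2/3.9² + 8·-4.3/5.8²) / 0.3036 = -3.1088.
Interval: -3.1088 ± 1.645 × 1.8150 → [-6.094, -0.123].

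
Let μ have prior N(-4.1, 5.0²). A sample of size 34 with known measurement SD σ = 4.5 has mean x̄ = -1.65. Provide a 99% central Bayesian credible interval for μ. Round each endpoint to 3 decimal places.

Posterior precision = 1/5.0² + 34/4.5² = 0.0400 + 1.6790 = 1.7190, so posterior SD = 0.7627.
Posterior mean = (-4.1/5.0² + 34·-1.65/4.5²) / 1.7190 = -1.7070.
Interval: -1.7070 ± 2.576 × 0.7627 → [-3.672, 0.258].

[-3.672, 0.258]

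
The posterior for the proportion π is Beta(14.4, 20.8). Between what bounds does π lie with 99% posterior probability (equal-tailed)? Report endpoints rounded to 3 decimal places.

Posterior: Beta(14.4, 20.8).
Equal-tailed 99% interval: the 0.005 and 0.995 quantiles of Beta(14.4, 20.8).
Posterior mean ≈ 0.409, SD ≈ 0.082; a Normal approximation gives roughly [0.199, 0.620].
Exact: F⁻¹(0.005) = 0.213; F⁻¹(0.995) = 0.624.

[0.213, 0.624]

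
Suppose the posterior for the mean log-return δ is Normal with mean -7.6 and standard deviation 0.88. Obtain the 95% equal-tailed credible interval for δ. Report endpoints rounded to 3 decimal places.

[-9.325, -5.875]

The posterior is symmetric, so the 95% equal-tailed interval is δ = -7.6 ± z·0.88 with z = 1.960.
Half-width: 1.960 × 0.88 = 1.725.
-7.6 − 1.725 = -9.325; -7.6 + 1.725 = -5.875.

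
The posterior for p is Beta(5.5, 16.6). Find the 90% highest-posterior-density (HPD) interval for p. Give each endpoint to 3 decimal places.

[0.101, 0.391]

The posterior is unimodal and skewed, so the HPD interval has equal density at both endpoints and is the shortest 90% interval.
Solving f(0.101) = f(0.391) with F(0.391) − F(0.101) = 0.90 gives [0.101, 0.391].
For comparison, the equal-tailed interval is [0.115, 0.409]; the HPD is narrower and shifted toward the mode.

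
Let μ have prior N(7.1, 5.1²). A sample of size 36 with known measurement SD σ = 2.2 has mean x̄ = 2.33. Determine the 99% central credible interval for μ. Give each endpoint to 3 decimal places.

Posterior precision = 1/5.1² + 36/2.2² = 0.0384 + 7.4380 = 7.4765, so posterior SD = 0.3657.
Posterior mean = (7.1/5.1² + 36·2.33/2.2²) / 7.4765 = 2.3545.
Interval: 2.3545 ± 2.576 × 0.3657 → [1.412, 3.297].

[1.412, 3.297]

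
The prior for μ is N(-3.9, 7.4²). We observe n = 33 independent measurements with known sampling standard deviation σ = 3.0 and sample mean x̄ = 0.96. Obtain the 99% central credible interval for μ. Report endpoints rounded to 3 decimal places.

[-0.406, 2.278]

Posterior precision = 1/7.4² + 33/3.0² = 0.0183 + 3.6667 = 3.6849, so posterior SD = 0.5209.
Posterior mean = (-3.9/7.4² + 33·0.96/3.0²) / 3.6849 = 0.9359.
Interval: 0.9359 ± 2.576 × 0.5209 → [-0.406, 2.278].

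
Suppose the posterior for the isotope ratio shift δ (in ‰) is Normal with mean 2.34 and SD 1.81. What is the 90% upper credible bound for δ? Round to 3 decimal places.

4.660

Need U with P(δ ≤ U) = 0.90: U = 2.34 + z_{0.1}·1.81.
z = 1.282; U = 2.34 + 1.282 × 1.81 = 4.660.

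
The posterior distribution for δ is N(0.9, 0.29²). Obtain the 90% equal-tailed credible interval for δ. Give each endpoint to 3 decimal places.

[0.423, 1.377]

The posterior is symmetric, so the 90% equal-tailed interval is δ = 0.9 ± z·0.29 with z = 1.645.
Half-width: 1.645 × 0.29 = 0.477.
0.9 − 0.477 = 0.423; 0.9 + 0.477 = 1.377.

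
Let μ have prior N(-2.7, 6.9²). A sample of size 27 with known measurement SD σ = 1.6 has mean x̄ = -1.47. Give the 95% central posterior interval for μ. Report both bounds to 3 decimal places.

Posterior precision = 1/6.9² + 27/1.6² = 0.0210 + 10.5469 = 10.5679, so posterior SD = 0.3076.
Posterior mean = (-2.7/6.9² + 27·-1.47/1.6²) / 10.5679 = -1.4724.
Interval: -1.4724 ± 1.960 × 0.3076 → [-2.075, -0.870].

[-2.075, -0.870]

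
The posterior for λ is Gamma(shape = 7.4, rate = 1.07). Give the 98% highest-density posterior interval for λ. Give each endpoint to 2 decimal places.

[1.99, 13.40]

The posterior is unimodal and skewed, so the HPD interval has equal density at both endpoints and is the shortest 98% interval.
Solving f(1.99) = f(13.40) with F(13.40) − F(1.99) = 0.98 gives [1.99, 13.40].
For comparison, the equal-tailed interval is [2.39, 14.16]; the HPD is narrower and shifted toward the mode.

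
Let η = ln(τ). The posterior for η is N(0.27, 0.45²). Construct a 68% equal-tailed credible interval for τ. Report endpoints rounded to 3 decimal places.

On the log scale the 68% interval is 0.27 ± 0.994 × 0.45 = [-0.1775, 0.7175].
Exponentiate: [e^-0.1775, e^0.7175] = [0.837, 2.049].

[0.837, 2.049]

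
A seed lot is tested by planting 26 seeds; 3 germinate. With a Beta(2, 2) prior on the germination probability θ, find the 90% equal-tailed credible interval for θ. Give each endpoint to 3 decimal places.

[0.070, 0.288]

Posterior: Beta(2+3, 2+23) = Beta(5, 25).
Equal-tailed 90% interval: the 0.05 and 0.95 quantiles of Beta(5, 25).
Posterior mean ≈ 0.167, SD ≈ 0.067; a Normal approximation gives roughly [0.057, 0.277].
Exact: F⁻¹(0.05) = 0.070; F⁻¹(0.95) = 0.288.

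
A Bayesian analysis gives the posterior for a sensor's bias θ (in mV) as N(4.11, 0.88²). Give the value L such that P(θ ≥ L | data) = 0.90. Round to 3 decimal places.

Need L with P(θ ≥ L) = 0.90: L = 4.11 − z_{0.1}·0.88.
z = 1.282; L = 4.11 − 1.282 × 0.88 = 2.982.

2.982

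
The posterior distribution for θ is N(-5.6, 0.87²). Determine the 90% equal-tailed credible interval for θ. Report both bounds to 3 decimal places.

[-7.031, -4.169]

The posterior is symmetric, so the 90% equal-tailed interval is θ = -5.6 ± z·0.87 with z = 1.645.
Half-width: 1.645 × 0.87 = 1.431.
-5.6 − 1.431 = -7.031; -5.6 + 1.431 = -4.169.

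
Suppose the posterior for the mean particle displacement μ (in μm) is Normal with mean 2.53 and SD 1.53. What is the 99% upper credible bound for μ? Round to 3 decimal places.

6.089

Need U with P(μ ≤ U) = 0.99: U = 2.53 + z_{0.01}·1.53.
z = 2.326; U = 2.53 + 2.326 × 1.53 = 6.089.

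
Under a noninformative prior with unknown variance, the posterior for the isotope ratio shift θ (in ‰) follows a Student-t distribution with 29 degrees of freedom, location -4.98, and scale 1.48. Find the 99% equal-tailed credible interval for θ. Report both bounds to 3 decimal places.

The t_29 distribution is symmetric; the 99% interval is -4.98 ± t·1.48 with t_{0.995,29} = 2.756.
Half-width: 2.756 × 1.48 = 4.079.
-4.98 − 4.079 = -9.059; -4.98 + 4.079 = -0.901.

[-9.059, -0.901]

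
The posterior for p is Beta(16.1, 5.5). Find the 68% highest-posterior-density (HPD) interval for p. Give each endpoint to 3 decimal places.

The posterior is unimodal and skewed, so the HPD interval has equal density at both endpoints and is the shortest 68% interval.
Solving f(0.671) = f(0.853) with F(0.853) − F(0.671) = 0.68 gives [0.671, 0.853].
For comparison, the equal-tailed interval is [0.653, 0.837]; the HPD is narrower and shifted toward the mode.

[0.671, 0.853]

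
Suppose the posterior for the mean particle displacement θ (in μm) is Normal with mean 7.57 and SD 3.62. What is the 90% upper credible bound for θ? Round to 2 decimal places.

12.21

Need U with P(θ ≤ U) = 0.90: U = 7.57 + z_{0.1}·3.62.
z = 1.282; U = 7.57 + 1.282 × 3.62 = 12.21.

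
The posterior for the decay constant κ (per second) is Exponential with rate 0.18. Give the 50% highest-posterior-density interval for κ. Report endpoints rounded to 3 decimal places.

[0.000, 3.851]

The exponential density is strictly decreasing on [0, ∞), so the HPD interval is anchored at 0: [0, q] with P(κ ≤ q) = 0.50.
q = −ln(1 − 0.50) / 0.18 = 0.6931 / 0.18 = 3.851.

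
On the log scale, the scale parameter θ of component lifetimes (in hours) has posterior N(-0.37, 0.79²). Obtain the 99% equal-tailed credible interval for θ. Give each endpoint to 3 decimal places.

[0.090, 5.285]

On the log scale the 99% interval is -0.37 ± 2.576 × 0.79 = [-2.4049, 1.6649].
Exponentiate: [e^-2.4049, e^1.6649] = [0.090, 5.285].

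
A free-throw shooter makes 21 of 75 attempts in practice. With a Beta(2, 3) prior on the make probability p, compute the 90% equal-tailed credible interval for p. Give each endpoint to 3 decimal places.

Posterior: Beta(2+21, 3+54) = Beta(23, 57).
Equal-tailed 90% interval: the 0.05 and 0.95 quantiles of Beta(23, 57).
Posterior mean ≈ 0.287, SD ≈ 0.050; a Normal approximation gives roughly [0.205, 0.370].
Exact: F⁻¹(0.05) = 0.208; F⁻¹(0.95) = 0.373.

[0.208, 0.373]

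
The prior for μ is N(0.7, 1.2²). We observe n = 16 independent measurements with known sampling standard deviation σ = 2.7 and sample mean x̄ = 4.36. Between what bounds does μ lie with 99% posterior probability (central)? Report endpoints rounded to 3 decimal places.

Posterior precision = 1/1.2² + 16/2.7² = 0.6944 + 2.1948 = 2.8892, so posterior SD = 0.5883.
Posterior mean = (0.7/1.2² + 16·4.36/2.7²) / 2.8892 = 3.4803.
Interval: 3.4803 ± 2.576 × 0.5883 → [1.965, 4.996].

[1.965, 4.996]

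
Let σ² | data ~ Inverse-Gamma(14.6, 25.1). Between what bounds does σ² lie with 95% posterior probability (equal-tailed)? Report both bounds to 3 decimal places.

Inverse-Gamma(14.6, 25.1) quantiles: F⁻¹(0.025) and F⁻¹(0.975).
Equivalently, 1/σ² ~ Gamma(14.6, rate = 25.1); invert its 0.975 and 0.025 quantiles.
Posterior mean ≈ 1.846, SD ≈ 0.520; a Normal approximation gives roughly [0.827, 2.865].
Exact: lower = 1.092; upper = 3.100.

[1.092, 3.100]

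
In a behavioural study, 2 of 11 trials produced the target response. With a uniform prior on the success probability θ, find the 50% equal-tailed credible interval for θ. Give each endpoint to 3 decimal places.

[0.146, 0.301]

Posterior: Beta(1+2, 1+9) = Beta(3, 10).
Equal-tailed 50% interval: the 0.25 and 0.75 quantiles of Beta(3, 10).
Posterior mean ≈ 0.231, SD ≈ 0.113; a Normal approximation gives roughly [0.155, 0.307].
Exact: F⁻¹(0.25) = 0.146; F⁻¹(0.75) = 0.301.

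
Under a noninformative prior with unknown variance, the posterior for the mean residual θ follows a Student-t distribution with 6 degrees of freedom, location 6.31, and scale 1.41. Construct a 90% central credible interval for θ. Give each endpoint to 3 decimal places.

The t_6 distribution is symmetric; the 90% interval is 6.31 ± t·1.41 with t_{0.95,6} = 1.943.
Half-width: 1.943 × 1.41 = 2.740.
6.31 − 2.740 = 3.570; 6.31 + 2.740 = 9.050.

[3.570, 9.050]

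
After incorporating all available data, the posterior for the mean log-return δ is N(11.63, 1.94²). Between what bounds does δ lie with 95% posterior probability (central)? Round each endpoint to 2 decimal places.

[7.83, 15.43]

The posterior is symmetric, so the 95% equal-tailed interval is δ = 11.63 ± z·1.94 with z = 1.960.
Half-width: 1.960 × 1.94 = 3.80.
11.63 − 3.80 = 7.83; 11.63 + 3.80 = 15.43.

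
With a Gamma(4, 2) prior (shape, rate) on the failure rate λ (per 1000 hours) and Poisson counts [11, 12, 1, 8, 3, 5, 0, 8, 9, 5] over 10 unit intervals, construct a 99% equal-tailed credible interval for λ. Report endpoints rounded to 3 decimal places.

Posterior: Gamma(4+62, 2+10) = Gamma(66, 12) (shape, rate).
Equal-tailed 99% interval: Gamma(66, 12) quantiles at 0.005 and 0.995.
Posterior mean ≈ 5.500, SD ≈ 0.677; a Normal approximation gives roughly [3.756, 7.244].
Exact: lower = 3.913; upper = 7.400.

[3.913, 7.400]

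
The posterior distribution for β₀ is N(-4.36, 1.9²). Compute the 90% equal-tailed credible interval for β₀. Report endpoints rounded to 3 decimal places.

The posterior is symmetric, so the 90% equal-tailed interval is β₀ = -4.36 ± z·1.9 with z = 1.645.
Half-width: 1.645 × 1.9 = 3.125.
-4.36 − 3.125 = -7.485; -4.36 + 3.125 = -1.235.

[-7.485, -1.235]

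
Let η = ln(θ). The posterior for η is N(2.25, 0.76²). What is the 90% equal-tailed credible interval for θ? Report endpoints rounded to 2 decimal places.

On the log scale the 90% interval is 2.25 ± 1.645 × 0.76 = [0.9999, 3.5001].
Exponentiate: [e^0.9999, e^3.5001] = [2.72, 33.12].

[2.72, 33.12]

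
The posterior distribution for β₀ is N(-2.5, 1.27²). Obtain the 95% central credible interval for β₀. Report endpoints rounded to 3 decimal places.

[-4.989, -0.011]

The posterior is symmetric, so the 95% equal-tailed interval is β₀ = -2.5 ± z·1.27 with z = 1.960.
Half-width: 1.960 × 1.27 = 2.489.
-2.5 − 2.489 = -4.989; -2.5 + 2.489 = -0.011.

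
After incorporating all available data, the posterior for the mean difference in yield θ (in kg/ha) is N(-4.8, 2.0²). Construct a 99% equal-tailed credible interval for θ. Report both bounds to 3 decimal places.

[-9.952, 0.352]

The posterior is symmetric, so the 99% equal-tailed interval is θ = -4.8 ± z·2.0 with z = 2.576.
Half-width: 2.576 × 2.0 = 5.152.
-4.8 − 5.152 = -9.952; -4.8 + 5.152 = 0.352.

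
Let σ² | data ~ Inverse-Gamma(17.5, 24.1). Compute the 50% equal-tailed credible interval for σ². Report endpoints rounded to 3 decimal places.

[1.198, 1.659]

Inverse-Gamma(17.5, 24.1) quantiles: F⁻¹(0.25) and F⁻¹(0.75).
Equivalently, 1/σ² ~ Gamma(17.5, rate = 24.1); invert its 0.75 and 0.25 quantiles.
Posterior mean ≈ 1.461, SD ≈ 0.371; a Normal approximation gives roughly [1.210, 1.711].
Exact: lower = 1.198; upper = 1.659.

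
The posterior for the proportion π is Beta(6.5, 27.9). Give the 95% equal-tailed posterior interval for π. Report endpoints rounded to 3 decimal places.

Posterior: Beta(6.5, 27.9).
Equal-tailed 95% interval: the 0.025 and 0.975 quantiles of Beta(6.5, 27.9).
Posterior mean ≈ 0.189, SD ≈ 0.066; a Normal approximation gives roughly [0.060, 0.318].
Exact: F⁻¹(0.025) = 0.079; F⁻¹(0.975) = 0.333.

[0.079, 0.333]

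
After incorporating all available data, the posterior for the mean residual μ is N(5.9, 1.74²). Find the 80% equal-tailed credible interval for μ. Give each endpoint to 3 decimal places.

The posterior is symmetric, so the 80% equal-tailed interval is μ = 5.9 ± z·1.74 with z = 1.282.
Half-width: 1.282 × 1.74 = 2.230.
5.9 − 2.230 = 3.670; 5.9 + 2.230 = 8.130.

[3.670, 8.130]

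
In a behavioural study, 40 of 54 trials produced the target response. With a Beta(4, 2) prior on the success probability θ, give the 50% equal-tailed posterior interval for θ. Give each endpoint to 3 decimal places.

[0.696, 0.773]

Posterior: Beta(4+40, 2+14) = Beta(44, 16).
Equal-tailed 50% interval: the 0.25 and 0.75 quantiles of Beta(44, 16).
Posterior mean ≈ 0.733, SD ≈ 0.057; a Normal approximation gives roughly [0.695, 0.772].
Exact: F⁻¹(0.25) = 0.696; F⁻¹(0.75) = 0.773.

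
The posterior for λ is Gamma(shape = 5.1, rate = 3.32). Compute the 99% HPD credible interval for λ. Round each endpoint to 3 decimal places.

The posterior is unimodal and skewed, so the HPD interval has equal density at both endpoints and is the shortest 99% interval.
Solving f(0.238) = f(3.592) with F(3.592) − F(0.238) = 0.99 gives [0.238, 3.592].
For comparison, the equal-tailed interval is [0.338, 3.841]; the HPD is narrower and shifted toward the mode.

[0.238, 3.592]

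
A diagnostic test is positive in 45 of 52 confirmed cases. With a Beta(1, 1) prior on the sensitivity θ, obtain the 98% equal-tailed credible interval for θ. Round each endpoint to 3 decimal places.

[0.723, 0.943]

Posterior: Beta(1+45, 1+7) = Beta(46, 8).
Equal-tailed 98% interval: the 0.01 and 0.99 quantiles of Beta(46, 8).
Posterior mean ≈ 0.852, SD ≈ 0.048; a Normal approximation gives roughly [0.740, 0.963].
Exact: F⁻¹(0.01) = 0.723; F⁻¹(0.99) = 0.943.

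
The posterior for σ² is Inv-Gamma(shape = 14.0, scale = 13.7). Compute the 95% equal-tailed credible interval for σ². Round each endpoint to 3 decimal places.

[0.616, 1.790]

Inverse-Gamma(14.0, 13.7) quantiles: F⁻¹(0.025) and F⁻¹(0.975).
Equivalently, 1/σ² ~ Gamma(14.0, rate = 13.7); invert its 0.975 and 0.025 quantiles.
Posterior mean ≈ 1.054, SD ≈ 0.304; a Normal approximation gives roughly [0.458, 1.650].
Exact: lower = 0.616; upper = 1.790.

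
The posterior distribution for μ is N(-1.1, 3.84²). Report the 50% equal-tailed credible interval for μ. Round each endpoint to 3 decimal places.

The posterior is symmetric, so the 50% equal-tailed interval is μ = -1.1 ± z·3.84 with z = 0.674.
Half-width: 0.674 × 3.84 = 2.590.
-1.1 − 2.590 = -3.690; -1.1 + 2.590 = 1.490.

[-3.690, 1.490]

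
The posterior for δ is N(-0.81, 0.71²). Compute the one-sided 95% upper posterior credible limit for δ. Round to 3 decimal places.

Need U with P(δ ≤ U) = 0.95: U = -0.81 + z_{0.05}·0.71.
z = 1.645; U = -0.81 + 1.645 × 0.71 = 0.358.

0.358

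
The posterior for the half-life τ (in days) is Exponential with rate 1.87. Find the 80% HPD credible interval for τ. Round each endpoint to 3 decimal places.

[0.000, 0.861]

The exponential density is strictly decreasing on [0, ∞), so the HPD interval is anchored at 0: [0, q] with P(τ ≤ q) = 0.80.
q = −ln(1 − 0.80) / 1.87 = 1.6094 / 1.87 = 0.861.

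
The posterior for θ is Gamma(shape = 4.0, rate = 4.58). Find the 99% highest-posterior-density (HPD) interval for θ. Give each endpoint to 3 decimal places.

[0.086, 2.216]

The posterior is unimodal and skewed, so the HPD interval has equal density at both endpoints and is the shortest 99% interval.
Solving f(0.086) = f(2.216) with F(2.216) − F(0.086) = 0.99 gives [0.086, 2.216].
For comparison, the equal-tailed interval is [0.147, 2.397]; the HPD is narrower and shifted toward the mode.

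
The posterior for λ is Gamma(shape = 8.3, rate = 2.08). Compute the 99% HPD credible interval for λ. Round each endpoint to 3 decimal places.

The posterior is unimodal and skewed, so the HPD interval has equal density at both endpoints and is the shortest 99% interval.
Solving f(1.115) = f(8.057) with F(8.057) − F(1.115) = 0.99 gives [1.115, 8.057].
For comparison, the equal-tailed interval is [1.316, 8.447]; the HPD is narrower and shifted toward the mode.

[1.115, 8.057]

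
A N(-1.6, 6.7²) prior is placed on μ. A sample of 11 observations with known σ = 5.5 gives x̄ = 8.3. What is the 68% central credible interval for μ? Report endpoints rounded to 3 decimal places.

Posterior precision = 1/6.7² + 11/5.5² = 0.0223 + 0.3636 = 0.3859, so posterior SD = 1.6097.
Posterior mean = (-1.6/6.7² + 11·8.3/5.5²) / 0.3859 = 7.7285.
Interval: 7.7285 ± 0.994 × 1.6097 → [6.128, 9.329].

[6.128, 9.329]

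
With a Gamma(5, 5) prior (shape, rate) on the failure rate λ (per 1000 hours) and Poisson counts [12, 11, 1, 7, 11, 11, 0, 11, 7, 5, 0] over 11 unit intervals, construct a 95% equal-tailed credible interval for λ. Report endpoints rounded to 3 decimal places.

[4.020, 6.223]

Posterior: Gamma(5+76, 5+11) = Gamma(81, 16) (shape, rate).
Equal-tailed 95% interval: Gamma(81, 16) quantiles at 0.025 and 0.975.
Posterior mean ≈ 5.062, SD ≈ 0.562; a Normal approximation gives roughly [3.960, 6.165].
Exact: lower = 4.020; upper = 6.223.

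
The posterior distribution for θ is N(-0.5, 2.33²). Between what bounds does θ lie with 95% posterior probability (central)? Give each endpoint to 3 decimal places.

The posterior is symmetric, so the 95% equal-tailed interval is θ = -0.5 ± z·2.33 with z = 1.960.
Half-width: 1.960 × 2.33 = 4.567.
-0.5 − 4.567 = -5.067; -0.5 + 4.567 = 4.067.

[-5.067, 4.067]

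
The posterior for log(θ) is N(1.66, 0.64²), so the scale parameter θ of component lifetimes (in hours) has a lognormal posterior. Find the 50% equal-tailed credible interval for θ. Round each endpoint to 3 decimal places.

[3.416, 8.098]

On the log scale the 50% interval is 1.66 ± 0.674 × 0.64 = [1.2283, 2.0917].
Exponentiate: [e^1.2283, e^2.0917] = [3.416, 8.098].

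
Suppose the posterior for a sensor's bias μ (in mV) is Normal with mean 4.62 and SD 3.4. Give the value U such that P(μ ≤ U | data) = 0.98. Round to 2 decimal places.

11.60

Need U with P(μ ≤ U) = 0.98: U = 4.62 + z_{0.02}·3.4.
z = 2.054; U = 4.62 + 2.054 × 3.4 = 11.60.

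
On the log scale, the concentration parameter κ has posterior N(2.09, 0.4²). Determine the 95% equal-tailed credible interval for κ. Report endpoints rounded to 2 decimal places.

[3.69, 17.71]

On the log scale the 95% interval is 2.09 ± 1.960 × 0.4 = [1.3060, 2.8740].
Exponentiate: [e^1.3060, e^2.8740] = [3.69, 17.71].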